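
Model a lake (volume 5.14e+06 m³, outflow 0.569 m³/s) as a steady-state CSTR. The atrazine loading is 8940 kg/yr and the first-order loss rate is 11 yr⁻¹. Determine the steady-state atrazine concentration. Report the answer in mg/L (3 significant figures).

0.120 mg/L

Outflow Q = 0.569 m³/s × 3.156e+07 s/yr = 1.796e+07 m³/yr.
Steady-state CSTR mass balance: W = Q·C + k·V·C, so C = W/(Q + kV).
Q + kV = 1.796e+07 + 11·5.14e+06 = 7.45e+07 m³/yr.
C = 8940/7.45e+07 = 0.00012 kg/m³ = 0.12 mg/L.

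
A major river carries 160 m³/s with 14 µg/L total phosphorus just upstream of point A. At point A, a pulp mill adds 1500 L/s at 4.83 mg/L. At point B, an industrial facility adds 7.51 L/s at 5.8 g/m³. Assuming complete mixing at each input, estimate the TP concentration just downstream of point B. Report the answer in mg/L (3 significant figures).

14 µg/L = 0.014 mg/L.
1500 L/s = 1.5 m³/s.
After input A: C = (160·0.014 + 1.5·4.83) / 161.5 = 0.05873 mg/L.
7.51 L/s = 0.00751 m³/s.
After input B: C = (161.5·0.05873 + 0.00751·5.8) / 161.5 = 0.059 mg/L.

0.0590 mg/L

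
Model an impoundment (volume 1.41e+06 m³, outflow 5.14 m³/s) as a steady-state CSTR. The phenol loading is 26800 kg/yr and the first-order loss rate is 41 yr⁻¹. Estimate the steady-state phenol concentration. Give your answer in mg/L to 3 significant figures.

Outflow Q = 5.14 m³/s × 3.156e+07 s/yr = 1.622e+08 m³/yr.
Steady-state CSTR mass balance: W = Q·C + k·V·C, so C = W/(Q + kV).
Q + kV = 1.622e+08 + 41·1.41e+06 = 2.2e+08 m³/yr.
C = 26800/2.2e+08 = 0.0001218 kg/m³ = 0.1218 mg/L.

0.122 mg/L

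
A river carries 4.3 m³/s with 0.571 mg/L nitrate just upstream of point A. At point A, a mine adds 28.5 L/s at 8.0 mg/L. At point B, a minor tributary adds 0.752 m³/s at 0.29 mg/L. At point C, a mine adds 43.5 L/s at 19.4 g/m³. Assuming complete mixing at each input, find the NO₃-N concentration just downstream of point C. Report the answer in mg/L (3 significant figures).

28.5 L/s = 0.0285 m³/s.
After input A: C = (4.3·0.571 + 0.0285·8) / 4.329 = 0.6199 mg/L.
After input B: C = (4.329·0.6199 + 0.752·0.29) / 5.08 = 0.5711 mg/L.
43.5 L/s = 0.0435 m³/s.
After input C: C = (5.08·0.5711 + 0.0435·19.4) / 5.124 = 0.7309 mg/L.

0.731 mg/L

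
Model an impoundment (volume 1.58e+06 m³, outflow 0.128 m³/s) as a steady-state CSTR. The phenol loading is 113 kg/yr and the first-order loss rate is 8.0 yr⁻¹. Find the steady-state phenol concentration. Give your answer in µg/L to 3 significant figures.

Outflow Q = 0.128 m³/s × 3.156e+07 s/yr = 4.039e+06 m³/yr.
Steady-state CSTR mass balance: W = Q·C + k·V·C, so C = W/(Q + kV).
Q + kV = 4.039e+06 + 8.0·1.58e+06 = 1.668e+07 m³/yr.
C = 113/1.668e+07 = 6.775e-06 kg/m³ = 0.006775 mg/L = 6.775 µg/L.

6.77 µg/L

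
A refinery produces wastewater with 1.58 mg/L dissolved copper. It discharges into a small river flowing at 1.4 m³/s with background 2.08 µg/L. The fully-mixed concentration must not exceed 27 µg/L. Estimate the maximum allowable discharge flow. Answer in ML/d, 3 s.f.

2.08 µg/L = 0.00208 mg/L.
27 µg/L = 0.027 mg/L.
Mass balance at complete mixing: C_std·(Q_w + Q_r) = Q_w·C_e + Q_r·C_b.
Rearranging, Q_w = Q_r·(C_std − C_b)/(C_e − C_std) = 1.4·(0.027 − 0.00208) / (1.58 − 0.027) = 0.02246 m³/s.
= 1.941 ML/d.

1.94 ML/d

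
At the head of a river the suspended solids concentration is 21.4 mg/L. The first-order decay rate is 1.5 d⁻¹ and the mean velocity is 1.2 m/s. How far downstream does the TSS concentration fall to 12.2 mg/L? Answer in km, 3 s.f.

38.8 km

From C = C₀·e^(−kt), t = ln(C₀/C)/k = ln(21.4/12.2)/1.5 = 0.562/1.5 = 0.3746 d.
Distance = v·t = 1.2 m/s × 3.237e+04 s = 3.884e+04 m = 38.84 km.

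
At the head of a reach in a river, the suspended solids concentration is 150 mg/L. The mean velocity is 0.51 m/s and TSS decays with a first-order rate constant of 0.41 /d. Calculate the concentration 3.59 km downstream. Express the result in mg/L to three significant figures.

145 mg/L

Travel time t = 3.59 km / 0.51 m/s = 3590/0.51 = 7039 s = 0.08147 d.
First-order decay: C = 150·exp(−0.41·0.08147) = 150·0.9671 = 145.1 mg/L.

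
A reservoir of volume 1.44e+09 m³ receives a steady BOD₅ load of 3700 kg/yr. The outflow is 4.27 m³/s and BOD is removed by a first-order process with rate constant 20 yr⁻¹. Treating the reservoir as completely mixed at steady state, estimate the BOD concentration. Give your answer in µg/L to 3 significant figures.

0.128 µg/L

Outflow Q = 4.27 m³/s × 3.156e+07 s/yr = 1.348e+08 m³/yr.
Steady-state CSTR mass balance: W = Q·C + k·V·C, so C = W/(Q + kV).
Q + kV = 1.348e+08 + 20·1.44e+09 = 2.893e+10 m³/yr.
C = 3700/2.893e+10 = 1.279e-07 kg/m³ = 0.0001279 mg/L = 0.1279 µg/L.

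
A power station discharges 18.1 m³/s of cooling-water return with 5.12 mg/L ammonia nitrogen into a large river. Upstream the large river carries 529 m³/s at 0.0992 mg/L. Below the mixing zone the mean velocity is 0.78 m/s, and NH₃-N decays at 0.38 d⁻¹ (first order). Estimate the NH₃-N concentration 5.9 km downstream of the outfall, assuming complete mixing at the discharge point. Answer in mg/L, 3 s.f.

After complete mixing, C₀ = (18.1·5.12 + 529·0.0992) / 547.1 = 0.2653 mg/L.
Travel time t = 5900 m / 0.78 m/s = 7564 s = 0.08755 d.
C = 0.2653·exp(−0.38·0.08755) = 0.2653·0.9673 = 0.2566 mg/L.

0.257 mg/L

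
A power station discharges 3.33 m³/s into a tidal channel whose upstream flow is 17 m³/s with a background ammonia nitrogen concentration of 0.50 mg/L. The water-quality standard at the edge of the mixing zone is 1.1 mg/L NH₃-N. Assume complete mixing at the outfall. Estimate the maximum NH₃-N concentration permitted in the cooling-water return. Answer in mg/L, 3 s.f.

4.16 mg/L

Mass balance: 1.1·20.33 = 3.33·Cₑ + 17·0.5.
Cₑ = (22.36 − 8.5) / 3.33 = 4.163 mg/L.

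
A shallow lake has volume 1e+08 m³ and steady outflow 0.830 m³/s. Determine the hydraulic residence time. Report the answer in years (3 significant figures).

3.82 yr

Q = 0.830 m³/s × 3.156e+07 s/yr = 2.619e+07 m³/yr.
Hydraulic residence time τ = V/Q = 1e+08/2.619e+07 = 3.818 yr.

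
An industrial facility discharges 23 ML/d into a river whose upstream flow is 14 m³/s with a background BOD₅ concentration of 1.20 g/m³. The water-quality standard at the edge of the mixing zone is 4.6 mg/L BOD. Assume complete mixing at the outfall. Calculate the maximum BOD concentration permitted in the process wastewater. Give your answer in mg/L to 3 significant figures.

183 mg/L

23 ML/d = 0.2662 m³/s.
Mass balance: 4.6·14.27 = 0.2662·Cₑ + 14·1.2.
Cₑ = (65.62 − 16.8) / 0.2662 = 183.4 mg/L.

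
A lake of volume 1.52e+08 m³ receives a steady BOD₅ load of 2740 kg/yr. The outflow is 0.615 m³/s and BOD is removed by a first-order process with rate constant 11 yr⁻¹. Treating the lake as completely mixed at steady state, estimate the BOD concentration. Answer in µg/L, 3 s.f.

Outflow Q = 0.615 m³/s × 3.156e+07 s/yr = 1.941e+07 m³/yr.
Steady-state CSTR mass balance: W = Q·C + k·V·C, so C = W/(Q + kV).
Q + kV = 1.941e+07 + 11·1.52e+08 = 1.691e+09 m³/yr.
C = 2740/1.691e+09 = 1.62e-06 kg/m³ = 0.00162 mg/L = 1.62 µg/L.

1.62 µg/L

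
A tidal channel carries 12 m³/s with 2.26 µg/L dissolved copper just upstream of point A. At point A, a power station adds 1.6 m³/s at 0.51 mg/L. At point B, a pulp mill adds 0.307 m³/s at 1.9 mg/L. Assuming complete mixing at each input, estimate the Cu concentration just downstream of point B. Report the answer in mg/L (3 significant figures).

0.103 mg/L

2.26 µg/L = 0.00226 mg/L.
After input A: C = (12·0.00226 + 1.6·0.51) / 13.6 = 0.06199 mg/L.
After input B: C = (13.6·0.06199 + 0.307·1.9) / 13.91 = 0.1026 mg/L.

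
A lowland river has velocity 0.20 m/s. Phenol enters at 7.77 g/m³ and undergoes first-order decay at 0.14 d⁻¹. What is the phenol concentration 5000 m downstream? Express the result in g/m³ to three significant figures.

Travel time t = 5000 m / 0.20 m/s = 5000/0.20 = 2.5e+04 s = 0.2894 d.
First-order decay: C = 7.77·exp(−0.14·0.2894) = 7.77·0.9603 = 7.462 g/m³.

7.46 g/m³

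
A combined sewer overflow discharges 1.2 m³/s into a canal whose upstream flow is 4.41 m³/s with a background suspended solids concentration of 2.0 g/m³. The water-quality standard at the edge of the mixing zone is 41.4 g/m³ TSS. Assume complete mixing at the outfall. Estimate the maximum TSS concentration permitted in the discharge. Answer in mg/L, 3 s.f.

186 mg/L

Mass balance: 41.4·5.61 = 1.2·Cₑ + 4.41·2.
Cₑ = (232.3 − 8.82) / 1.2 = 186.2 mg/L.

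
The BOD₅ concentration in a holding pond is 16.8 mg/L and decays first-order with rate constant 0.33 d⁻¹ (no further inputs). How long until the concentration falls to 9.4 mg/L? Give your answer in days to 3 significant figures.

1.76 d

t = ln(C₀/C)/k = ln(16.8/9.4)/0.33 = 0.5807/0.33 = 1.76 d.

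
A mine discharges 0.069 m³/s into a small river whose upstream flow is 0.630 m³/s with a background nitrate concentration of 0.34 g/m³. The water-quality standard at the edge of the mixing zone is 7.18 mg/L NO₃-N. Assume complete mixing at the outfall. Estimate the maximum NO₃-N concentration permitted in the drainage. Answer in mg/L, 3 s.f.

69.6 mg/L

Mass balance: 7.18·0.699 = 0.069·Cₑ + 0.63·0.34.
Cₑ = (5.019 − 0.2142) / 0.069 = 69.63 mg/L.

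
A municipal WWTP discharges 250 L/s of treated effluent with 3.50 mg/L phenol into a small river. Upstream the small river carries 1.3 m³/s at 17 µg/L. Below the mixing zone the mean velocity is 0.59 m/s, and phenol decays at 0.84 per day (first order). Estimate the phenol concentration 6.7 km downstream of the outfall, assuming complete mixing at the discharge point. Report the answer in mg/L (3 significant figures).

250 L/s = 0.25 m³/s.
17 µg/L = 0.017 mg/L.
After complete mixing, C₀ = (0.25·3.5 + 1.3·0.017) / 1.55 = 0.5788 mg/L.
Travel time t = 6700 m / 0.59 m/s = 1.136e+04 s = 0.1314 d.
C = 0.5788·exp(−0.84·0.1314) = 0.5788·0.8955 = 0.5183 mg/L.

0.518 mg/L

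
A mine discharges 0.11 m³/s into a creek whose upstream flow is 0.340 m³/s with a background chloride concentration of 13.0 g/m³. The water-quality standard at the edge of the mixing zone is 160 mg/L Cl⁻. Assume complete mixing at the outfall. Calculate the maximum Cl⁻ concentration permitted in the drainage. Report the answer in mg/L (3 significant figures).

Mass balance: 160·0.45 = 0.11·Cₑ + 0.34·13.
Cₑ = (72 − 4.42) / 0.11 = 614.4 mg/L.

614 mg/L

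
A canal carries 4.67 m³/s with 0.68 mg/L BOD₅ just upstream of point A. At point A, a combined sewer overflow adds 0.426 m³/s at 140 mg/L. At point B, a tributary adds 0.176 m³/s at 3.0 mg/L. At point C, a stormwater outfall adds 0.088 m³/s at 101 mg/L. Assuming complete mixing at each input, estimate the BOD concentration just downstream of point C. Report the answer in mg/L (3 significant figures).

13.5 mg/L

After input A: C = (4.67·0.68 + 0.426·140) / 5.096 = 12.33 mg/L.
After input B: C = (5.096·12.33 + 0.176·3) / 5.272 = 12.02 mg/L.
After input C: C = (5.272·12.02 + 0.088·101) / 5.36 = 13.48 mg/L.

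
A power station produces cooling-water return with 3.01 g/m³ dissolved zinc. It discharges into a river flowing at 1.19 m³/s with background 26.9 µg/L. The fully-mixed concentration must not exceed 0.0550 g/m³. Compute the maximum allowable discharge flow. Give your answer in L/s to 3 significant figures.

26.9 µg/L = 0.0269 mg/L.
Mass balance at complete mixing: C_std·(Q_w + Q_r) = Q_w·C_e + Q_r·C_b.
Rearranging, Q_w = Q_r·(C_std − C_b)/(C_e − C_std) = 1.19·(0.055 − 0.0269) / (3.01 − 0.055) = 0.01132 m³/s.
= 11.32 L/s.

11.3 L/s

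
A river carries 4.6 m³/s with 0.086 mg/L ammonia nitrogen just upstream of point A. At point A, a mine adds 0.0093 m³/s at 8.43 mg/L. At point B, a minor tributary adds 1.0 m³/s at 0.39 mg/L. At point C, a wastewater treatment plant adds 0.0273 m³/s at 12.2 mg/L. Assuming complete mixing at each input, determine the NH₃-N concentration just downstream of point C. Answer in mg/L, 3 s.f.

After input A: C = (4.6·0.086 + 0.0093·8.43) / 4.609 = 0.1028 mg/L.
After input B: C = (4.609·0.1028 + 1·0.39) / 5.609 = 0.154 mg/L.
After input C: C = (5.609·0.154 + 0.0273·12.2) / 5.637 = 0.2124 mg/L.

0.212 mg/L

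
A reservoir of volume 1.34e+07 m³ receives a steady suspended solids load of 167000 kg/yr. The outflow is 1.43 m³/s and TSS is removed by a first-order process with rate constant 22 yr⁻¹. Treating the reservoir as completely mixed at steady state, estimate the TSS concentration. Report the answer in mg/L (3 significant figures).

Outflow Q = 1.43 m³/s × 3.156e+07 s/yr = 4.513e+07 m³/yr.
Steady-state CSTR mass balance: W = Q·C + k·V·C, so C = W/(Q + kV).
Q + kV = 4.513e+07 + 22·1.34e+07 = 3.399e+08 m³/yr.
C = 167000/3.399e+08 = 0.0004913 kg/m³ = 0.4913 mg/L.

0.491 mg/L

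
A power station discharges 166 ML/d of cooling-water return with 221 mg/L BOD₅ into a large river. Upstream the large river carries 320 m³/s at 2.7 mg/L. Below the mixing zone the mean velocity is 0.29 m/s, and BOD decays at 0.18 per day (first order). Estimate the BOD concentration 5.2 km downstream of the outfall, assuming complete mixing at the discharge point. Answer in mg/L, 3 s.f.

3.86 mg/L

166 ML/d = 1.921 m³/s.
After complete mixing, C₀ = (1.921·221 + 320·2.7) / 321.9 = 4.003 mg/L.
Travel time t = 5200 m / 0.29 m/s = 1.793e+04 s = 0.2075 d.
C = 4.003·exp(−0.18·0.2075) = 4.003·0.9633 = 3.856 mg/L.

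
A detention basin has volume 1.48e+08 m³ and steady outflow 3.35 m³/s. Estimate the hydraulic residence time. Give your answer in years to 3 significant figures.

Q = 3.35 m³/s × 3.156e+07 s/yr = 1.057e+08 m³/yr.
Hydraulic residence time τ = V/Q = 1.48e+08/1.057e+08 = 1.4 yr.

1.40 yr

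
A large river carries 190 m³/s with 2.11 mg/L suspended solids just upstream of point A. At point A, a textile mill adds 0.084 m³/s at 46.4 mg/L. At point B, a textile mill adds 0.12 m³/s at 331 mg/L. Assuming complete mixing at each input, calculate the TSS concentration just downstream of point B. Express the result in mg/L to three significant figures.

2.34 mg/L

After input A: C = (190·2.11 + 0.084·46.4) / 190.1 = 2.13 mg/L.
After input B: C = (190.1·2.13 + 0.12·331) / 190.2 = 2.337 mg/L.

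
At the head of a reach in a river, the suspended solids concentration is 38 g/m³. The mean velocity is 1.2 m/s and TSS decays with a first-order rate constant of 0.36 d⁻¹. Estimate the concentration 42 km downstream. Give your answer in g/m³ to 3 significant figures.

Travel time t = 42 km / 1.2 m/s = 4.2e+04/1.2 = 3.5e+04 s = 0.4051 d.
First-order decay: C = 38·exp(−0.36·0.4051) = 38·0.8643 = 32.84 g/m³.

32.8 g/m³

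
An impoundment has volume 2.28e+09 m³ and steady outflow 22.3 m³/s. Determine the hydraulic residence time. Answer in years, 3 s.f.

3.24 yr

Q = 22.3 m³/s × 3.156e+07 s/yr = 7.037e+08 m³/yr.
Hydraulic residence time τ = V/Q = 2.28e+09/7.037e+08 = 3.24 yr.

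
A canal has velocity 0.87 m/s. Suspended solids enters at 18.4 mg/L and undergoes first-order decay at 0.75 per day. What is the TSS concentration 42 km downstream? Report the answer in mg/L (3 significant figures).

12.1 mg/L

Travel time t = 42 km / 0.87 m/s = 4.2e+04/0.87 = 4.828e+04 s = 0.5587 d.
First-order decay: C = 18.4·exp(−0.75·0.5587) = 18.4·0.6577 = 12.1 mg/L.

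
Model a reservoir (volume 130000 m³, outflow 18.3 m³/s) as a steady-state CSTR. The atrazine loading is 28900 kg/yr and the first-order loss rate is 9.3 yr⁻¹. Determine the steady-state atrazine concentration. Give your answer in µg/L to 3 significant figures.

Outflow Q = 18.3 m³/s × 3.156e+07 s/yr = 5.775e+08 m³/yr.
Steady-state CSTR mass balance: W = Q·C + k·V·C, so C = W/(Q + kV).
Q + kV = 5.775e+08 + 9.3·130000 = 5.787e+08 m³/yr.
C = 28900/5.787e+08 = 4.994e-05 kg/m³ = 0.04994 mg/L = 49.94 µg/L.

49.9 µg/L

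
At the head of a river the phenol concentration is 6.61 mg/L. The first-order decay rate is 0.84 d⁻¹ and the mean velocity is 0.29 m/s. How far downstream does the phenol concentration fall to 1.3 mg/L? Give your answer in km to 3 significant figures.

From C = C₀·e^(−kt), t = ln(C₀/C)/k = ln(6.61/1.3)/0.84 = 1.626/0.84 = 1.936 d.
Distance = v·t = 0.29 m/s × 1.673e+05 s = 4.851e+04 m = 48.51 km.

48.5 km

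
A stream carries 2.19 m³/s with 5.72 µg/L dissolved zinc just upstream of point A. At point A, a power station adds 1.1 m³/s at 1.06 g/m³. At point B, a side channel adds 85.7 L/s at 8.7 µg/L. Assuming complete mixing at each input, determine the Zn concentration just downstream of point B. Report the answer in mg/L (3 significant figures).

0.349 mg/L

5.72 µg/L = 0.00572 mg/L.
After input A: C = (2.19·0.00572 + 1.1·1.06) / 3.29 = 0.3582 mg/L.
85.7 L/s = 0.0857 m³/s.
8.7 µg/L = 0.0087 mg/L.
After input B: C = (3.29·0.3582 + 0.0857·0.0087) / 3.376 = 0.3493 mg/L.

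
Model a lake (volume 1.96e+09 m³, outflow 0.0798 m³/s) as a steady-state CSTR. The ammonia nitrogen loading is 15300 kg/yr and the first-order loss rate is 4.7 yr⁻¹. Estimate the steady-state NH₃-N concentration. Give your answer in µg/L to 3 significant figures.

Outflow Q = 0.0798 m³/s × 3.156e+07 s/yr = 2.518e+06 m³/yr.
Steady-state CSTR mass balance: W = Q·C + k·V·C, so C = W/(Q + kV).
Q + kV = 2.518e+06 + 4.7·1.96e+09 = 9.215e+09 m³/yr.
C = 15300/9.215e+09 = 1.66e-06 kg/m³ = 0.00166 mg/L = 1.66 µg/L.

1.66 µg/L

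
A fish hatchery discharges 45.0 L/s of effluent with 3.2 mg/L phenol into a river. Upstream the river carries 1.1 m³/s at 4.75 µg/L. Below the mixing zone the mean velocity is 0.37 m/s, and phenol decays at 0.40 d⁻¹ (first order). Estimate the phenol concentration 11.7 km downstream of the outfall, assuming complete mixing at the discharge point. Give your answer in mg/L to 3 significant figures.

45.0 L/s = 0.045 m³/s.
4.75 µg/L = 0.00475 mg/L.
After complete mixing, C₀ = (0.045·3.2 + 1.1·0.00475) / 1.145 = 0.1303 mg/L.
Travel time t = 1.17e+04 m / 0.37 m/s = 3.162e+04 s = 0.366 d.
C = 0.1303·exp(−0.40·0.366) = 0.1303·0.8638 = 0.1126 mg/L.

0.113 mg/L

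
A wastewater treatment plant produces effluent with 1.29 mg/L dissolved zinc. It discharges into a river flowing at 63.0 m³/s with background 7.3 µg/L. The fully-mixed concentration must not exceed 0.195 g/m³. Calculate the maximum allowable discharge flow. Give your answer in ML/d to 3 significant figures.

7.3 µg/L = 0.0073 mg/L.
Mass balance at complete mixing: C_std·(Q_w + Q_r) = Q_w·C_e + Q_r·C_b.
Rearranging, Q_w = Q_r·(C_std − C_b)/(C_e − C_std) = 63.0·(0.195 − 0.0073) / (1.29 − 0.195) = 10.8 m³/s.
= 933 ML/d.

933 ML/d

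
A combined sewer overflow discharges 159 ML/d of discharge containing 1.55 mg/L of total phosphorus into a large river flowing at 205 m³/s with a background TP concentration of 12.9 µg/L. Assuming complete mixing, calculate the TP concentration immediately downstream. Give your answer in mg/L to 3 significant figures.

0.0266 mg/L

159 ML/d = 1.84 m³/s.
12.9 µg/L = 0.0129 mg/L.
Conservation of mass across the mixing zone: C = (1.84·1.55 + 205·0.0129) / (1.84 + 205) = 5.497/206.8 = 0.02658 mg/L.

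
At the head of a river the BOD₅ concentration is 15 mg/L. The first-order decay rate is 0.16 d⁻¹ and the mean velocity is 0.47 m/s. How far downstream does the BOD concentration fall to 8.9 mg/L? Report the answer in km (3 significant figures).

From C = C₀·e^(−kt), t = ln(C₀/C)/k = ln(15/8.9)/0.16 = 0.522/0.16 = 3.262 d.
Distance = v·t = 0.47 m/s × 2.819e+05 s = 1.325e+05 m = 132.5 km.

132 km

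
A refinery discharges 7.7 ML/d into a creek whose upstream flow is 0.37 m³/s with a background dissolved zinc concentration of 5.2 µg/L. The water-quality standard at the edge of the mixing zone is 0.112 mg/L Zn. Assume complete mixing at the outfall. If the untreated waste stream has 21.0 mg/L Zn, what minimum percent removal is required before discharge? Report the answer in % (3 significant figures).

97.4 %

7.7 ML/d = 0.08912 m³/s.
5.2 µg/L = 0.0052 mg/L.
Mass balance: 0.112·0.4591 = 0.08912·Cₑ + 0.37·0.0052.
Cₑ = (0.05142 − 0.001924) / 0.08912 = 0.5554 mg/L.
Required removal = 1 − 0.5554/21.0 = 97.36 %.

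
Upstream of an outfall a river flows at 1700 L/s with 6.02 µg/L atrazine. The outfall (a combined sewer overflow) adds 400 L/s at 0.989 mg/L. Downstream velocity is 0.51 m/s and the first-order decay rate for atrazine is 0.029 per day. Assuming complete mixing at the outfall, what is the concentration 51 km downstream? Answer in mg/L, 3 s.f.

0.187 mg/L

400 L/s = 0.4 m³/s.
1700 L/s = 1.7 m³/s.
6.02 µg/L = 0.00602 mg/L.
After complete mixing, C₀ = (0.4·0.989 + 1.7·0.00602) / 2.1 = 0.1933 mg/L.
Travel time t = 5.1e+04 m / 0.51 m/s = 1e+05 s = 1.157 d.
C = 0.1933·exp(−0.029·1.157) = 0.1933·0.967 = 0.1869 mg/L.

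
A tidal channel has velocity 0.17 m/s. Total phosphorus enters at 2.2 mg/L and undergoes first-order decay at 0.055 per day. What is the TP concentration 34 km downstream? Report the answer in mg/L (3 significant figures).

Travel time t = 34 km / 0.17 m/s = 3.4e+04/0.17 = 2e+05 s = 2.315 d.
First-order decay: C = 2.2·exp(−0.055·2.315) = 2.2·0.8805 = 1.937 mg/L.

1.94 mg/L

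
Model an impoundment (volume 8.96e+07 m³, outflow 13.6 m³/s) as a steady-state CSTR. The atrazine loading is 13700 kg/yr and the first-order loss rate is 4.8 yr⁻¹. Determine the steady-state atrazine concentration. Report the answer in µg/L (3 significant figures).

15.9 µg/L

Outflow Q = 13.6 m³/s × 3.156e+07 s/yr = 4.292e+08 m³/yr.
Steady-state CSTR mass balance: W = Q·C + k·V·C, so C = W/(Q + kV).
Q + kV = 4.292e+08 + 4.8·8.96e+07 = 8.593e+08 m³/yr.
C = 13700/8.593e+08 = 1.594e-05 kg/m³ = 0.01594 mg/L = 15.94 µg/L.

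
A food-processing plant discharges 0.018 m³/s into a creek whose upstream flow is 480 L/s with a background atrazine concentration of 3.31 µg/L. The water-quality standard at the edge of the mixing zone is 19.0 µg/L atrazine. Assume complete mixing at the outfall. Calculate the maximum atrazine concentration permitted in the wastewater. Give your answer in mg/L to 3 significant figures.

0.437 mg/L

480 L/s = 0.48 m³/s.
3.31 µg/L = 0.00331 mg/L.
19.0 µg/L = 0.019 mg/L.
Mass balance: 0.019·0.498 = 0.018·Cₑ + 0.48·0.00331.
Cₑ = (0.009462 − 0.001589) / 0.018 = 0.4374 mg/L.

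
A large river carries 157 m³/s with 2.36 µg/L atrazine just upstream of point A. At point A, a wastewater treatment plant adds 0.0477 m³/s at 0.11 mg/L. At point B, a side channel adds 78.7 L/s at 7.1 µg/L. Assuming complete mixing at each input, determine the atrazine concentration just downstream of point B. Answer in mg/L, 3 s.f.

2.36 µg/L = 0.00236 mg/L.
After input A: C = (157·0.00236 + 0.0477·0.11) / 157 = 0.002393 mg/L.
78.7 L/s = 0.0787 m³/s.
7.1 µg/L = 0.0071 mg/L.
After input B: C = (157·0.002393 + 0.0787·0.0071) / 157.1 = 0.002395 mg/L.

0.00240 mg/L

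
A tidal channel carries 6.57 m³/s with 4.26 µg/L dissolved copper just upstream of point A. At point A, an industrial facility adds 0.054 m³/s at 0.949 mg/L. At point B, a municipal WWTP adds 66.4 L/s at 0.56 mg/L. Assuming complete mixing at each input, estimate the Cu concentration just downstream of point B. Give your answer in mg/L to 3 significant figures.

0.0174 mg/L

4.26 µg/L = 0.00426 mg/L.
After input A: C = (6.57·0.00426 + 0.054·0.949) / 6.624 = 0.01196 mg/L.
66.4 L/s = 0.0664 m³/s.
After input B: C = (6.624·0.01196 + 0.0664·0.56) / 6.69 = 0.0174 mg/L.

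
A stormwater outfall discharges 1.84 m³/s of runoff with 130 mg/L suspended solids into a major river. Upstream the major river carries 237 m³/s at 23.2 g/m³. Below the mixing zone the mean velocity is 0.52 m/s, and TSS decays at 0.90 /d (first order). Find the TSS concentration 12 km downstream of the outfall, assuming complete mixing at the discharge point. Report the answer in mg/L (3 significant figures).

18.9 mg/L

After complete mixing, C₀ = (1.84·130 + 237·23.2) / 238.8 = 24.02 mg/L.
Travel time t = 1.2e+04 m / 0.52 m/s = 2.308e+04 s = 0.2671 d.
C = 24.02·exp(−0.90·0.2671) = 24.02·0.7863 = 18.89 mg/L.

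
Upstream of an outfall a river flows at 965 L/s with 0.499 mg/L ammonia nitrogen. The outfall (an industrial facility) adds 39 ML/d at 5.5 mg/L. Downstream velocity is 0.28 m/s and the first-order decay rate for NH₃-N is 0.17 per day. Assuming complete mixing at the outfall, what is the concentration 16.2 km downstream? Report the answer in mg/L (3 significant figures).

1.87 mg/L

39 ML/d = 0.4514 m³/s.
965 L/s = 0.965 m³/s.
After complete mixing, C₀ = (0.4514·5.5 + 0.965·0.499) / 1.416 = 2.093 mg/L.
Travel time t = 1.62e+04 m / 0.28 m/s = 5.786e+04 s = 0.6696 d.
C = 2.093·exp(−0.17·0.6696) = 2.093·0.8924 = 1.868 mg/L.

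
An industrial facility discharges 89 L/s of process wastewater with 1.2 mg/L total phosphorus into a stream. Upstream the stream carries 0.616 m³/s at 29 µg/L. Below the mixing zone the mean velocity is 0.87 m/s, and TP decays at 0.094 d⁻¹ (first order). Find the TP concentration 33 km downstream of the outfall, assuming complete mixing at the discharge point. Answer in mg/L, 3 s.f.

0.170 mg/L

89 L/s = 0.089 m³/s.
29 µg/L = 0.029 mg/L.
After complete mixing, C₀ = (0.089·1.2 + 0.616·0.029) / 0.705 = 0.1768 mg/L.
Travel time t = 3.3e+04 m / 0.87 m/s = 3.793e+04 s = 0.439 d.
C = 0.1768·exp(−0.094·0.439) = 0.1768·0.9596 = 0.1697 mg/L.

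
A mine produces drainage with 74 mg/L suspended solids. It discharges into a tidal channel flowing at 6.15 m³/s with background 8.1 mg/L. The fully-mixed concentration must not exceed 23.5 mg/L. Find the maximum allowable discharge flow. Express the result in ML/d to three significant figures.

Mass balance at complete mixing: C_std·(Q_w + Q_r) = Q_w·C_e + Q_r·C_b.
Rearranging, Q_w = Q_r·(C_std − C_b)/(C_e − C_std) = 6.15·(23.5 − 8.1) / (74 − 23.5) = 1.875 m³/s.
= 162 ML/d.

162 ML/d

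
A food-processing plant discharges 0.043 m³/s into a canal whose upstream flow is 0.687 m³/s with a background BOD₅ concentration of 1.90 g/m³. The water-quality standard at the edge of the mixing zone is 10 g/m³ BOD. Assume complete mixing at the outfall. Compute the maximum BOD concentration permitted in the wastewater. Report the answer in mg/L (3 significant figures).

Mass balance: 10·0.73 = 0.043·Cₑ + 0.687·1.9.
Cₑ = (7.3 − 1.305) / 0.043 = 139.4 mg/L.

139 mg/L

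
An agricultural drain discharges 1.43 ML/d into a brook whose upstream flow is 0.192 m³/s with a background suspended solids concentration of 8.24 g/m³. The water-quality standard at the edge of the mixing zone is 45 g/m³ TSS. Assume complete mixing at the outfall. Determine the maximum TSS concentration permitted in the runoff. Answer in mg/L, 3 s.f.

471 mg/L

1.43 ML/d = 0.01655 m³/s.
Mass balance: 45·0.2086 = 0.01655·Cₑ + 0.192·8.24.
Cₑ = (9.385 − 1.582) / 0.01655 = 471.4 mg/L.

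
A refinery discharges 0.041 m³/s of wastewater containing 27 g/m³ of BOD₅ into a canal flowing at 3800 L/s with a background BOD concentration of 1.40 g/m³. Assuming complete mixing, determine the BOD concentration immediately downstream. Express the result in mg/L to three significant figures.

3800 L/s = 3.8 m³/s.
Conservation of mass across the mixing zone: C = (0.041·27 + 3.8·1.4) / (0.041 + 3.8) = 6.427/3.841 = 1.673 mg/L.

1.67 mg/L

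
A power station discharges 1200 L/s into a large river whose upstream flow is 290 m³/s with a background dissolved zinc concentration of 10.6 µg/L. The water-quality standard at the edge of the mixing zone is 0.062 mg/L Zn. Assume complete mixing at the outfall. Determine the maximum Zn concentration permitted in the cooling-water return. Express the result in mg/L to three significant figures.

12.5 mg/L

1200 L/s = 1.2 m³/s.
10.6 µg/L = 0.0106 mg/L.
Mass balance: 0.062·291.2 = 1.2·Cₑ + 290·0.0106.
Cₑ = (18.05 − 3.074) / 1.2 = 12.48 mg/L.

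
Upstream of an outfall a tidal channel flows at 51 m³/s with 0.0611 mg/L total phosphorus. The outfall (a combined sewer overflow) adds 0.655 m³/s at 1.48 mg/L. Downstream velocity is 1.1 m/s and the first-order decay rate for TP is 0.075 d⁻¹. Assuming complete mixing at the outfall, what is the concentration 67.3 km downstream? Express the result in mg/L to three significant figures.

After complete mixing, C₀ = (0.655·1.48 + 51·0.0611) / 51.66 = 0.07909 mg/L.
Travel time t = 6.73e+04 m / 1.1 m/s = 6.118e+04 s = 0.7081 d.
C = 0.07909·exp(−0.075·0.7081) = 0.07909·0.9483 = 0.075 mg/L.

0.0750 mg/L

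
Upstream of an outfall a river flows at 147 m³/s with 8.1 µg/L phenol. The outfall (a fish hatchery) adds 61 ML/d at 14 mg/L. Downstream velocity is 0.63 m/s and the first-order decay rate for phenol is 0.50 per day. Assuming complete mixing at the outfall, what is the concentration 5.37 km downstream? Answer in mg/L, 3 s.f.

0.0714 mg/L

61 ML/d = 0.706 m³/s.
8.1 µg/L = 0.0081 mg/L.
After complete mixing, C₀ = (0.706·14 + 147·0.0081) / 147.7 = 0.07498 mg/L.
Travel time t = 5370 m / 0.63 m/s = 8524 s = 0.09866 d.
C = 0.07498·exp(−0.50·0.09866) = 0.07498·0.9519 = 0.07137 mg/L.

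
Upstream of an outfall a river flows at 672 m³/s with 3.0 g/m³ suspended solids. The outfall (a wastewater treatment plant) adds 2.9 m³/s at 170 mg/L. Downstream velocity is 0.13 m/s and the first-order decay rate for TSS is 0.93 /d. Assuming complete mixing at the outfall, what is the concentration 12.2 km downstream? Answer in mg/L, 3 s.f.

After complete mixing, C₀ = (2.9·170 + 672·3) / 674.9 = 3.718 mg/L.
Travel time t = 1.22e+04 m / 0.13 m/s = 9.385e+04 s = 1.086 d.
C = 3.718·exp(−0.93·1.086) = 3.718·0.3642 = 1.354 mg/L.

1.35 mg/L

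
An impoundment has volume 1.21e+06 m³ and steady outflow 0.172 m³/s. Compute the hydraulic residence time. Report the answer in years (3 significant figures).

0.223 yr

Q = 0.172 m³/s × 3.156e+07 s/yr = 5.428e+06 m³/yr.
Hydraulic residence time τ = V/Q = 1.21e+06/5.428e+06 = 0.2229 yr.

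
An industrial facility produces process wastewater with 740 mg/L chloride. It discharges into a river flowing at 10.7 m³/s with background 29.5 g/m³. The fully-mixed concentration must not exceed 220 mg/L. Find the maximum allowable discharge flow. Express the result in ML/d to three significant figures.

339 ML/d

Mass balance at complete mixing: C_std·(Q_w + Q_r) = Q_w·C_e + Q_r·C_b.
Rearranging, Q_w = Q_r·(C_std − C_b)/(C_e − C_std) = 10.7·(220 − 29.5) / (740 − 220) = 3.92 m³/s.
= 338.7 ML/d.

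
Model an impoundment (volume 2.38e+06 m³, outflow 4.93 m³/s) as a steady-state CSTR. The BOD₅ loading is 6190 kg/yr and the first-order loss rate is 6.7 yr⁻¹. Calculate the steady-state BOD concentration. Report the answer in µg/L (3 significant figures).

Outflow Q = 4.93 m³/s × 3.156e+07 s/yr = 1.556e+08 m³/yr.
Steady-state CSTR mass balance: W = Q·C + k·V·C, so C = W/(Q + kV).
Q + kV = 1.556e+08 + 6.7·2.38e+06 = 1.715e+08 m³/yr.
C = 6190/1.715e+08 = 3.609e-05 kg/m³ = 0.03609 mg/L = 36.09 µg/L.

36.1 µg/L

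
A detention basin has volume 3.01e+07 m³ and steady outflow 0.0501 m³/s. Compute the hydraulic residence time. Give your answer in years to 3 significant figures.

19.0 yr

Q = 0.0501 m³/s × 3.156e+07 s/yr = 1.581e+06 m³/yr.
Hydraulic residence time τ = V/Q = 3.01e+07/1.581e+06 = 19.04 yr.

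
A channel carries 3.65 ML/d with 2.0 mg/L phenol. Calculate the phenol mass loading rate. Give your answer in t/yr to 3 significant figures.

3.65 ML/d = 0.04225 m³/s.
Mass flux = Q·C = 0.04225 m³/s × 2 g/m³ = 0.08449 g/s.
= 0.08449 g/s × 31.56 = 2.666 t/yr.

2.67 t/yr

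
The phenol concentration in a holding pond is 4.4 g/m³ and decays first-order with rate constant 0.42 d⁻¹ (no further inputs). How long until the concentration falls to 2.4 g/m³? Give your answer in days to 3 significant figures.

1.44 d

t = ln(C₀/C)/k = ln(4.4/2.4)/0.42 = 0.6061/0.42 = 1.443 d.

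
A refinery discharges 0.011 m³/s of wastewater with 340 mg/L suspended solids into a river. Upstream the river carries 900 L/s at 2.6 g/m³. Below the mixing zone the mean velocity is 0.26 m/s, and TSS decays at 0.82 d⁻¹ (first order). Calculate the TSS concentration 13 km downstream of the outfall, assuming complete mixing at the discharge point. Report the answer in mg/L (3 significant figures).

900 L/s = 0.9 m³/s.
After complete mixing, C₀ = (0.011·340 + 0.9·2.6) / 0.911 = 6.674 mg/L.
Travel time t = 1.3e+04 m / 0.26 m/s = 5e+04 s = 0.5787 d.
C = 6.674·exp(−0.82·0.5787) = 6.674·0.6222 = 4.152 mg/L.

4.15 mg/L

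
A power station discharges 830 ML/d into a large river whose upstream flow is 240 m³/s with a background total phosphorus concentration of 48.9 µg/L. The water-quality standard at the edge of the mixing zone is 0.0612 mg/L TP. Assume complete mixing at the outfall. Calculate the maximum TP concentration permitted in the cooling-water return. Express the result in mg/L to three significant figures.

830 ML/d = 9.606 m³/s.
48.9 µg/L = 0.0489 mg/L.
Mass balance: 0.0612·249.6 = 9.606·Cₑ + 240·0.0489.
Cₑ = (15.28 − 11.74) / 9.606 = 0.3685 mg/L.

0.368 mg/L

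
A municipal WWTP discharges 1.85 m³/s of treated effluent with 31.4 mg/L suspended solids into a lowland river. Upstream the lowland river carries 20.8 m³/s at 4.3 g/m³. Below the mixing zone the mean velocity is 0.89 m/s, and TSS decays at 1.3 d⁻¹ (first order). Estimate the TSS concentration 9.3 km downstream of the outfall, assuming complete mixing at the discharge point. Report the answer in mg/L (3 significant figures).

After complete mixing, C₀ = (1.85·31.4 + 20.8·4.3) / 22.65 = 6.513 mg/L.
Travel time t = 9300 m / 0.89 m/s = 1.045e+04 s = 0.1209 d.
C = 6.513·exp(−1.3·0.1209) = 6.513·0.8545 = 5.566 mg/L.

5.57 mg/L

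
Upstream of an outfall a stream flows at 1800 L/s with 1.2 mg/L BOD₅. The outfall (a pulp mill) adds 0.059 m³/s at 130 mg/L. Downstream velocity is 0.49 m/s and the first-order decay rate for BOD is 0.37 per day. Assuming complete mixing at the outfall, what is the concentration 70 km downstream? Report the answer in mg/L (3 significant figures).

2.87 mg/L

1800 L/s = 1.8 m³/s.
After complete mixing, C₀ = (0.059·130 + 1.8·1.2) / 1.859 = 5.288 mg/L.
Travel time t = 7e+04 m / 0.49 m/s = 1.429e+05 s = 1.653 d.
C = 5.288·exp(−0.37·1.653) = 5.288·0.5424 = 2.868 mg/L.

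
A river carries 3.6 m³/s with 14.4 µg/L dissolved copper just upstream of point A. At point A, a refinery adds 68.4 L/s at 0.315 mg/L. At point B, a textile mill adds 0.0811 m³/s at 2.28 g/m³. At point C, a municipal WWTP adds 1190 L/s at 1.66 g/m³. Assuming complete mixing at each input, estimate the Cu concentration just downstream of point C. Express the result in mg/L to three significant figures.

0.452 mg/L

14.4 µg/L = 0.0144 mg/L.
68.4 L/s = 0.0684 m³/s.
After input A: C = (3.6·0.0144 + 0.0684·0.315) / 3.668 = 0.02 mg/L.
After input B: C = (3.668·0.02 + 0.0811·2.28) / 3.75 = 0.06889 mg/L.
1190 L/s = 1.19 m³/s.
After input C: C = (3.75·0.06889 + 1.19·1.66) / 4.94 = 0.4522 mg/L.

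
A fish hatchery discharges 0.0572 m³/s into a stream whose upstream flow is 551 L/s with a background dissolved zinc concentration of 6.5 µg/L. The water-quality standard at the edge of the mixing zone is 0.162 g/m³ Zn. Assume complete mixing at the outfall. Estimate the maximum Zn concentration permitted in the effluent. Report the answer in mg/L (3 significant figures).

1.66 mg/L

551 L/s = 0.551 m³/s.
6.5 µg/L = 0.0065 mg/L.
Mass balance: 0.162·0.6082 = 0.0572·Cₑ + 0.551·0.0065.
Cₑ = (0.09853 − 0.003582) / 0.0572 = 1.66 mg/L.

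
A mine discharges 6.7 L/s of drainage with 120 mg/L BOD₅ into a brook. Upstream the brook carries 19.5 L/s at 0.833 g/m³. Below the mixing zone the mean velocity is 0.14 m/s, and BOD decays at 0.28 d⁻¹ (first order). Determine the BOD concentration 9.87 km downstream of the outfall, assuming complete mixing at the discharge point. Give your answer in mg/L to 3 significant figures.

24.9 mg/L

6.7 L/s = 0.0067 m³/s.
19.5 L/s = 0.0195 m³/s.
After complete mixing, C₀ = (0.0067·120 + 0.0195·0.833) / 0.0262 = 31.31 mg/L.
Travel time t = 9870 m / 0.14 m/s = 7.05e+04 s = 0.816 d.
C = 31.31·exp(−0.28·0.816) = 31.31·0.7957 = 24.91 mg/L.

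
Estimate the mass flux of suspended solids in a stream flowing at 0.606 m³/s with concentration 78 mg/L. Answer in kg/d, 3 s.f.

4080 kg/d

Mass flux = Q·C = 0.606 m³/s × 78 g/m³ = 47.27 g/s.
= 47.27 g/s × 86.4 = 4084 kg/d.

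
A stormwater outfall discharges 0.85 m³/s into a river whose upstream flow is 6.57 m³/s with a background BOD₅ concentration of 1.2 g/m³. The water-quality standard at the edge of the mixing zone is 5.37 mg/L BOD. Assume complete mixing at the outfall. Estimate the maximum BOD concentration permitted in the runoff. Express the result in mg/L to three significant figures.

Mass balance: 5.37·7.42 = 0.85·Cₑ + 6.57·1.2.
Cₑ = (39.85 − 7.884) / 0.85 = 37.6 mg/L.

37.6 mg/L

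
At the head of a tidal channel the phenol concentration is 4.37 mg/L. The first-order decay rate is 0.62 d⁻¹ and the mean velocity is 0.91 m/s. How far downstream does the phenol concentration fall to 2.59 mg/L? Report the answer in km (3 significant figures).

From C = C₀·e^(−kt), t = ln(C₀/C)/k = ln(4.37/2.59)/0.62 = 0.5231/0.62 = 0.8437 d.
Distance = v·t = 0.91 m/s × 7.29e+04 s = 6.634e+04 m = 66.34 km.

66.3 km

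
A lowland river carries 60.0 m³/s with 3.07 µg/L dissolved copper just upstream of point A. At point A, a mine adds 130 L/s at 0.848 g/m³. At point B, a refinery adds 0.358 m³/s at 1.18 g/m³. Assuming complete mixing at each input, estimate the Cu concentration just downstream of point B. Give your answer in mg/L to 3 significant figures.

3.07 µg/L = 0.00307 mg/L.
130 L/s = 0.13 m³/s.
After input A: C = (60·0.00307 + 0.13·0.848) / 60.13 = 0.004897 mg/L.
After input B: C = (60.13·0.004897 + 0.358·1.18) / 60.49 = 0.01185 mg/L.

0.0119 mg/L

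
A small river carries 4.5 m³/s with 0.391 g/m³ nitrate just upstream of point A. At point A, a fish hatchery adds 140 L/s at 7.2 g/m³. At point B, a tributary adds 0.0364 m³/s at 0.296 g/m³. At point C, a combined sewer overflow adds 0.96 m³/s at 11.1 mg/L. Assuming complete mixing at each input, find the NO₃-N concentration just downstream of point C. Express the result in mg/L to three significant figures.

140 L/s = 0.14 m³/s.
After input A: C = (4.5·0.391 + 0.14·7.2) / 4.64 = 0.5964 mg/L.
After input B: C = (4.64·0.5964 + 0.0364·0.296) / 4.676 = 0.5941 mg/L.
After input C: C = (4.676·0.5941 + 0.96·11.1) / 5.636 = 2.383 mg/L.

2.38 mg/L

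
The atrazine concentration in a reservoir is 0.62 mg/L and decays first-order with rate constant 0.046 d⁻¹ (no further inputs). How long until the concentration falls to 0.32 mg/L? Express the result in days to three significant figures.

t = ln(C₀/C)/k = ln(0.62/0.32)/0.046 = 0.6614/0.046 = 14.38 d.

14.4 d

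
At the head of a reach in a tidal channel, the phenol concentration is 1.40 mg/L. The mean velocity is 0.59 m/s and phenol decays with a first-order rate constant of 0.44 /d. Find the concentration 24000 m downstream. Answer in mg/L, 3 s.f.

Travel time t = 24000 m / 0.59 m/s = 2.4e+04/0.59 = 4.068e+04 s = 0.4708 d.
First-order decay: C = 1.40·exp(−0.44·0.4708) = 1.40·0.8129 = 1.138 mg/L.

1.14 mg/L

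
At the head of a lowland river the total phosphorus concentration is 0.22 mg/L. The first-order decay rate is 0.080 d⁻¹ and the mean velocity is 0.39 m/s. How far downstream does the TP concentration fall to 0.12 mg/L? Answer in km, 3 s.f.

255 km

From C = C₀·e^(−kt), t = ln(C₀/C)/k = ln(0.22/0.12)/0.080 = 0.6061/0.080 = 7.577 d.
Distance = v·t = 0.39 m/s × 6.546e+05 s = 2.553e+05 m = 255.3 km.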